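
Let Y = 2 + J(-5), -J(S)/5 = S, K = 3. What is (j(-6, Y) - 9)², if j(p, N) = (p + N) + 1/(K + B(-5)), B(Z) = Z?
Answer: 529/4 ≈ 132.25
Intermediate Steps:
J(S) = -5*S
Y = 27 (Y = 2 - 5*(-5) = 2 + 25 = 27)
j(p, N) = -½ + N + p (j(p, N) = (p + N) + 1/(3 - 5) = (N + p) + 1/(-2) = (N + p) - ½ = -½ + N + p)
(j(-6, Y) - 9)² = ((-½ + 27 - 6) - 9)² = (41/2 - 9)² = (23/2)² = 529/4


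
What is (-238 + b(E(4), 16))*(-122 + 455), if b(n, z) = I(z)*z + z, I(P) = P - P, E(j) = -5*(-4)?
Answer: -73926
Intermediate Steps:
E(j) = 20
I(P) = 0
b(n, z) = z (b(n, z) = 0*z + z = 0 + z = z)
(-238 + b(E(4), 16))*(-122 + 455) = (-238 + 16)*(-122 + 455) = -222*333 = -73926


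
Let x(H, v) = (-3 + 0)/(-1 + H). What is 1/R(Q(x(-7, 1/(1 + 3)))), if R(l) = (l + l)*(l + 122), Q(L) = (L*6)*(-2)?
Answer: -2/2115 ≈ -0.00094563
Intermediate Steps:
x(H, v) = -3/(-1 + H)
Q(L) = -12*L (Q(L) = (6*L)*(-2) = -12*L)
R(l) = 2*l*(122 + l) (R(l) = (2*l)*(122 + l) = 2*l*(122 + l))
1/R(Q(x(-7, 1/(1 + 3)))) = 1/(2*(-(-36)/(-1 - 7))*(122 - (-36)/(-1 - 7))) = 1/(2*(-(-36)/(-8))*(122 - (-36)/(-8))) = 1/(2*(-(-36)*(-1)/8)*(122 - (-36)*(-1)/8)) = 1/(2*(-12*3/8)*(122 - 12*3/8)) = 1/(2*(-9/2)*(122 - 9/2)) = 1/(2*(-9/2)*(235/2)) = 1/(-2115/2) = -2/2115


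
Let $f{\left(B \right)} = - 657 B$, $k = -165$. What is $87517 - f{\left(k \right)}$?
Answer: $-20888$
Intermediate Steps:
$87517 - f{\left(k \right)} = 87517 - \left(-657\right) \left(-165\right) = 87517 - 108405 = -20888$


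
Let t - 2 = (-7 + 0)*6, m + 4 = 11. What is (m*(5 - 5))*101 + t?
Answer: -40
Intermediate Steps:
m = 7 (m = -4 + 11 = 7)
t = -40 (t = 2 + (-7 + 0)*6 = 2 - 7*6 = 2 - 42 = -40)
(m*(5 - 5))*101 + t = (7*(5 - 5))*101 - 40 = (7*0)*101 - 40 = 0*101 - 40 = 0 - 40 = -40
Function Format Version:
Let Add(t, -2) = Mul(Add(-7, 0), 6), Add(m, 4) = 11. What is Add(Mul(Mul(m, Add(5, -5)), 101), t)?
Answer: -40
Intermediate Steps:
m = 7 (m = Add(-4, 11) = 7)
t = -40 (t = Add(2, Mul(Add(-7, 0), 6)) = Add(2, Mul(-7, 6)) = Add(2, -42) = -40)
Add(Mul(Mul(m, Add(5, -5)), 101), t) = Add(Mul(Mul(7, Add(5, -5)), 101), -40) = Add(Mul(Mul(7, 0), 101), -40) = Add(Mul(0, 101), -40) = Add(0, -40) = -40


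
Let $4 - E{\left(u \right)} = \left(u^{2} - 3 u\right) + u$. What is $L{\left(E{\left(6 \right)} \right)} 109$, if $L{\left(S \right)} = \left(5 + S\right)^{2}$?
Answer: $24525$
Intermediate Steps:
$E{\left(u \right)} = 4 - u^{2} + 2 u$ ($E{\left(u \right)} = 4 - \left(\left(u^{2} - 3 u\right) + u\right) = 4 - \left(u^{2} - 2 u\right) = 4 - u^{2} + 2 u$)
$L{\left(E{\left(6 \right)} \right)} 109 = \left(5 + \left(4 - 6^{2} + 2 \cdot 6\right)\right)^{2} \cdot 109 = \left(5 + \left(4 - 36 + 12\right)\right)^{2} \cdot 109 = \left(5 - 20\right)^{2} \cdot 109 = \left(-15\right)^{2} \cdot 109 = 225 \cdot 109 = 24525$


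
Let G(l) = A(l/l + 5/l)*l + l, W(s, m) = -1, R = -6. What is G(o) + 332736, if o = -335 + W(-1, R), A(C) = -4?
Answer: 333744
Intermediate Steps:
o = -336 (o = -335 - 1 = -336)
G(l) = -3*l (G(l) = -4*l + l = -3*l)
G(o) + 332736 = -3*(-336) + 332736 = 1008 + 332736 = 333744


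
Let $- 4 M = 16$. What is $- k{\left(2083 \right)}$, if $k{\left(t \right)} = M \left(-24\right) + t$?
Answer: $-2179$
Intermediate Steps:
$M = -4$ ($M = \left(- \frac{1}{4}\right) 16 = -4$)
$k{\left(t \right)} = 96 + t$ ($k{\left(t \right)} = \left(-4\right) \left(-24\right) + t = 96 + t$)
$- k{\left(2083 \right)} = - (96 + 2083) = \left(-1\right) 2179 = -2179$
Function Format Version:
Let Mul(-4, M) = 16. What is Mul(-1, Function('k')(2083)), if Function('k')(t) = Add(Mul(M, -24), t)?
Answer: -2179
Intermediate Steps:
M = -4 (M = Mul(Rational(-1, 4), 16) = -4)
Function('k')(t) = Add(96, t) (Function('k')(t) = Add(Mul(-4, -24), t) = Add(96, t))
Mul(-1, Function('k')(2083)) = Mul(-1, Add(96, 2083)) = Mul(-1, 2179) = -2179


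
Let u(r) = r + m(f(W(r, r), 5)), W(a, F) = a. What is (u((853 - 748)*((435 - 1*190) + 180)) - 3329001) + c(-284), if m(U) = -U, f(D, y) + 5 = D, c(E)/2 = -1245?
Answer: -3331486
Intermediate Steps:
c(E) = -2490 (c(E) = 2*(-1245) = -2490)
f(D, y) = -5 + D
u(r) = 5 (u(r) = r - (-5 + r) = r + (5 - r) = 5)
(u((853 - 748)*((435 - 1*190) + 180)) - 3329001) + c(-284) = (5 - 3329001) - 2490 = -3328996 - 2490 = -3331486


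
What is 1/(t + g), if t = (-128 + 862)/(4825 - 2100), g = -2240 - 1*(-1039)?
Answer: -2725/3271991 ≈ -0.00083283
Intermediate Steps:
g = -1201 (g = -2240 + 1039 = -1201)
t = 734/2725 ≈ 0.26936
1/(t + g) = 1/(734/2725 - 1201) = 1/(-3271991/2725) = -2725/3271991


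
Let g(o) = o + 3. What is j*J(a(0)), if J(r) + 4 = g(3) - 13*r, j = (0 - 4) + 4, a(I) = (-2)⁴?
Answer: 0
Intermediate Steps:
a(I) = 16
g(o) = 3 + o
j = 0 (j = -4 + 4 = 0)
J(r) = 2 - 13*r (J(r) = -4 + ((3 + 3) - 13*r) = -4 + (6 - 13*r) = 2 - 13*r)
j*J(a(0)) = 0*(2 - 13*16) = 0*(2 - 208) = 0*(-206) = 0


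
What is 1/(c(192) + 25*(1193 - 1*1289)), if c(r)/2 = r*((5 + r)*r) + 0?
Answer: 1/14522016 ≈ 6.8861e-8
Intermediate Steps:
c(r) = 2*r²*(5 + r) (c(r) = 2*(r*((5 + r)*r) + 0) = 2*(r*(r*(5 + r)) + 0) = 2*(r²*(5 + r) + 0) = 2*(r²*(5 + r)) = 2*r²*(5 + r))
1/(c(192) + 25*(1193 - 1*1289)) = 1/(2*192²*(5 + 192) + 25*(1193 - 1*1289)) = 1/(2*36864*197 + 25*(1193 - 1289)) = 1/(14524416 + 25*(-96)) = 1/(14524416 - 2400) = 1/14522016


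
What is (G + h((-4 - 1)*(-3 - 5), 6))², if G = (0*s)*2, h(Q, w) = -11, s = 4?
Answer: 121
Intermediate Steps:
G = 0 (G = (0*4)*2 = 0*2 = 0)
(G + h((-4 - 1)*(-3 - 5), 6))² = (0 - 11)² = (-11)² = 121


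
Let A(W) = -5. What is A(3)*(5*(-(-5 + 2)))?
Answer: -75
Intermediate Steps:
A(3)*(5*(-(-5 + 2))) = -25*(-(-5 + 2)) = -25*(-1*(-3)) = -25*3 = -5*15 = -75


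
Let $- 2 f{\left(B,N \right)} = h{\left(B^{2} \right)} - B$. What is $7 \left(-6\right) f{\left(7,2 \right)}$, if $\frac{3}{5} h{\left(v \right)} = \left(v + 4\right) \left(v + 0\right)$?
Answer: $90748$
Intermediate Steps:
$h{\left(v \right)} = \frac{5 v \left(4 + v\right)}{3}$ ($h{\left(v \right)} = \frac{5 \left(v + 4\right) \left(v + 0\right)}{3} = \frac{5 \left(4 + v\right) v}{3} = \frac{5 v \left(4 + v\right)}{3}$)
$f{\left(B,N \right)} = \frac{B}{2} - \frac{5 B^{2} \left(4 + B^{2}\right)}{6}$ ($f{\left(B,N \right)} = - \frac{\frac{5 B^{2} \left(4 + B^{2}\right)}{3} - B}{2} = - \frac{- B + \frac{5 B^{2} \left(4 + B^{2}\right)}{3}}{2} = \frac{B}{2} - \frac{5 B^{2} \left(4 + B^{2}\right)}{6}$)
$7 \left(-6\right) f{\left(7,2 \right)} = 7 \left(-6\right) \frac{1}{6} \cdot 7 \left(3 - 140 - 5 \cdot 7^{3}\right) = - 42 \cdot \frac{1}{6} \cdot 7 \left(3 - 140 - 1715\right) = - 42 \cdot \frac{1}{6} \cdot 7 \left(-1852\right) = \left(-42\right) \left(- \frac{6482}{3}\right) = 90748$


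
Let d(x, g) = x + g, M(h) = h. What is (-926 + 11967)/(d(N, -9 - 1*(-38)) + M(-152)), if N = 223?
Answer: 11041/100 ≈ 110.41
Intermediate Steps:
d(x, g) = g + x
(-926 + 11967)/(d(N, -9 - 1*(-38)) + M(-152)) = (-926 + 11967)/(((-9 - 1*(-38)) + 223) - 152) = 11041/(((-9 + 38) + 223) - 152) = 11041/((29 + 223) - 152) = 11041/(252 - 152) = 11041/100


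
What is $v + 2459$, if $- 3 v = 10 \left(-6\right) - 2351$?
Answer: $\frac{9788}{3} \approx 3262.7$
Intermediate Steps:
$v = \frac{2411}{3}$ ($v = - \frac{10 \left(-6\right) - 2351}{3} = - \frac{-60 - 2351}{3} = \left(- \frac{1}{3}\right) \left(-2411\right) = \frac{2411}{3} \approx 803.67$)
$v + 2459 = \frac{2411}{3} + 2459 = \frac{9788}{3}$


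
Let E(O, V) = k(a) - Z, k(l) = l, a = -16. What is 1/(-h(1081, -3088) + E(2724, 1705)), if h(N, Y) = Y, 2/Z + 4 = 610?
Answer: 303/930815 ≈ 0.00032552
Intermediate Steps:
Z = 1/303 (Z = 2/(-4 + 610) = 2/606 = 2*(1/606) = 1/303 ≈ 0.0033003)
E(O, V) = -4849/303 (E(O, V) = -16 - 1*1/303 = -16 - 1/303 = -4849/303)
1/(-h(1081, -3088) + E(2724, 1705)) = 1/(-1*(-3088) - 4849/303) = 1/(3088 - 4849/303) = 1/(930815/303) = 303/930815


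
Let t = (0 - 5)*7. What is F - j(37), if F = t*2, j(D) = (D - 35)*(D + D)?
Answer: -218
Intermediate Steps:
t = -35 (t = -5*7 = -35)
j(D) = 2*D*(-35 + D) (j(D) = (-35 + D)*(2*D) = 2*D*(-35 + D))
F = -70 (F = -35*2 = -70)
F - j(37) = -70 - 2*37*(-35 + 37) = -70 - 2*37*2 = -70 - 1*148 = -70 - 148 = -218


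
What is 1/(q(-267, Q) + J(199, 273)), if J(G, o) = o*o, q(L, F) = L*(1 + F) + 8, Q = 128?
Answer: 1/40094 ≈ 2.4941e-5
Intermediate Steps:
q(L, F) = 8 + L*(1 + F)
J(G, o) = o²
1/(q(-267, Q) + J(199, 273)) = 1/((8 - 267 + 128*(-267)) + 273²) = 1/((8 - 267 - 34176) + 74529) = 1/(-34435 + 74529) = 1/40094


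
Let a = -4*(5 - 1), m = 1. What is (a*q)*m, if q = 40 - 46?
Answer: 96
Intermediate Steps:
a = -16 (a = -4*4 = -16)
q = -6
(a*q)*m = -16*(-6)*1 = 96*1 = 96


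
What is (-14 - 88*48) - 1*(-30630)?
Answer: 26392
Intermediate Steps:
(-14 - 88*48) - 1*(-30630) = (-14 - 4224) + 30630 = -4238 + 30630 = 26392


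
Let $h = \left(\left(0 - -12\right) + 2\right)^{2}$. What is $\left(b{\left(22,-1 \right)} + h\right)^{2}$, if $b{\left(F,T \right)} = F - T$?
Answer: $47961$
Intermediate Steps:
$h = 196$ ($h = \left(\left(0 + 12\right) + 2\right)^{2} = \left(12 + 2\right)^{2} = 14^{2} = 196$)
$\left(b{\left(22,-1 \right)} + h\right)^{2} = \left(\left(22 - -1\right) + 196\right)^{2} = \left(\left(22 + 1\right) + 196\right)^{2} = \left(23 + 196\right)^{2} = 219^{2} = 47961$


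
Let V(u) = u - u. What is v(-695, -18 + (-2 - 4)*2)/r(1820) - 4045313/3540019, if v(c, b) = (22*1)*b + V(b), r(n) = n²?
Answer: -95728794241/83756849540 ≈ -1.1429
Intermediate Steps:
V(u) = 0
v(c, b) = 22*b (v(c, b) = (22*1)*b + 0 = 22*b + 0 = 22*b)
v(-695, -18 + (-2 - 4)*2)/r(1820) - 4045313/3540019 = (22*(-18 + (-2 - 4)*2))/(1820²) - 4045313/3540019 = (22*(-18 - 6*2))/3312400 - 4045313*1/3540019 = (22*(-18 - 12))*(1/3312400) - 4045313/3540019 = (22*(-30))*(1/3312400) - 4045313/3540019 = -660*1/3312400 - 4045313/3540019 = -33/165620 - 4045313/3540019 = -95728794241/83756849540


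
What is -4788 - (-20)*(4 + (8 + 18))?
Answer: -4188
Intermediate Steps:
-4788 - (-20)*(4 + (8 + 18)) = -4788 - (-20)*(4 + 26) = -4788 - (-20)*30 = -4788 - 1*(-600) = -4788 + 600 = -4188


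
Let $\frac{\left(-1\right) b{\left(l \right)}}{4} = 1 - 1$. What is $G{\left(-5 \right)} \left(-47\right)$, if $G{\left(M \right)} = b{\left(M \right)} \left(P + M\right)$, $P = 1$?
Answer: $0$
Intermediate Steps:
$b{\left(l \right)} = 0$ ($b{\left(l \right)} = - 4 \left(1 - 1\right) = \left(-4\right) 0 = 0$)
$G{\left(M \right)} = 0$ ($G{\left(M \right)} = 0 \left(1 + M\right) = 0$)
$G{\left(-5 \right)} \left(-47\right) = 0 \left(-47\right) = 0$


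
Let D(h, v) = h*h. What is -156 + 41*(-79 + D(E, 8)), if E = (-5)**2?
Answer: 22230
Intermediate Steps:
E = 25
D(h, v) = h**2
-156 + 41*(-79 + D(E, 8)) = -156 + 41*(-79 + 25**2) = -156 + 41*(-79 + 625) = -156 + 41*546 = -156 + 22386 = 22230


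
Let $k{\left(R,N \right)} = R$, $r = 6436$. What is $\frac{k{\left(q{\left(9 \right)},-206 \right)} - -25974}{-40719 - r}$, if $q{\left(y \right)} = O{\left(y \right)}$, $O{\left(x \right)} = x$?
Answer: $- \frac{25983}{47155} \approx -0.55101$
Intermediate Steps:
$q{\left(y \right)} = y$
$\frac{k{\left(q{\left(9 \right)},-206 \right)} - -25974}{-40719 - r} = \frac{9 - -25974}{-40719 - 6436} = \frac{9 + 25974}{-40719 - 6436} = \frac{25983}{-47155} = 25983 \left(- \frac{1}{47155}\right) = - \frac{25983}{47155}$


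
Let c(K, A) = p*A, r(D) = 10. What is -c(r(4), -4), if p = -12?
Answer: -48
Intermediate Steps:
c(K, A) = -12*A
-c(r(4), -4) = -(-12)*(-4) = -1*48 = -48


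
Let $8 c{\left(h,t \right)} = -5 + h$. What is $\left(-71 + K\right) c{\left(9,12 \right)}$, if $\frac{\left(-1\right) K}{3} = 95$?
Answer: $-178$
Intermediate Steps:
$c{\left(h,t \right)} = - \frac{5}{8} + \frac{h}{8}$ ($c{\left(h,t \right)} = \frac{-5 + h}{8} = - \frac{5}{8} + \frac{h}{8}$)
$K = -285$ ($K = \left(-3\right) 95 = -285$)
$\left(-71 + K\right) c{\left(9,12 \right)} = \left(-71 - 285\right) \left(- \frac{5}{8} + \frac{1}{8} \cdot 9\right) = - 356 \left(- \frac{5}{8} + \frac{9}{8}\right) = \left(-356\right) \frac{1}{2} = -178$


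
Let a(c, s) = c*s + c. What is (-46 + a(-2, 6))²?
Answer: 3600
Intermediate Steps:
a(c, s) = c + c*s
(-46 + a(-2, 6))² = (-46 - 2*(1 + 6))² = (-46 - 2*7)² = (-46 - 14)² = (-60)² = 3600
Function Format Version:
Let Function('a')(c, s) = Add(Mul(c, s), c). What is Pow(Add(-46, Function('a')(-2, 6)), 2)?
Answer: 3600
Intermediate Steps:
Function('a')(c, s) = Add(c, Mul(c, s))
Pow(Add(-46, Function('a')(-2, 6)), 2) = Pow(Add(-46, Mul(-2, Add(1, 6))), 2) = Pow(Add(-46, Mul(-2, 7)), 2) = Pow(Add(-46, -14), 2) = Pow(-60, 2) = 3600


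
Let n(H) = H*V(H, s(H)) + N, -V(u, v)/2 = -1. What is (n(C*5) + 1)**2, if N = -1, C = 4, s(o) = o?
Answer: 1600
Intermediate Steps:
V(u, v) = 2 (V(u, v) = -2*(-1) = 2)
n(H) = -1 + 2*H (n(H) = H*2 - 1 = 2*H - 1 = -1 + 2*H)
(n(C*5) + 1)**2 = ((-1 + 2*(4*5)) + 1)**2 = ((-1 + 2*20) + 1)**2 = ((-1 + 40) + 1)**2 = (39 + 1)**2 = 40**2 = 1600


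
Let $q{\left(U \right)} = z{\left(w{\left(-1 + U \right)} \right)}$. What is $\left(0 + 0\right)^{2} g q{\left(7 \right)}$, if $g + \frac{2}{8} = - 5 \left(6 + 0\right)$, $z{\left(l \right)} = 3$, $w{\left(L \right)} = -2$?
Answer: $0$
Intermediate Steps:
$q{\left(U \right)} = 3$
$g = - \frac{121}{4}$ ($g = - \frac{1}{4} - 5 \left(6 + 0\right) = - \frac{1}{4} - 30 = - \frac{121}{4} \approx -30.25$)
$\left(0 + 0\right)^{2} g q{\left(7 \right)} = \left(0 + 0\right)^{2} \left(- \frac{121}{4}\right) 3 = 0^{2} \left(- \frac{121}{4}\right) 3 = 0 \left(- \frac{121}{4}\right) 3 = 0 \cdot 3 = 0$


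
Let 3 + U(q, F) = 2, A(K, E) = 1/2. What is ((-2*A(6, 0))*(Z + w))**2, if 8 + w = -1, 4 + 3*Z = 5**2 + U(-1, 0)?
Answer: 49/9 ≈ 5.4444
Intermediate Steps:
A(K, E) = 1/2
U(q, F) = -1 (U(q, F) = -3 + 2 = -1)
Z = 20/3 (Z = -4/3 + (5**2 - 1)/3 = -4/3 + (25 - 1)/3 = -4/3 + (1/3)*24 = -4/3 + 8 = 20/3 ≈ 6.6667)
w = -9 (w = -8 - 1 = -9)
((-2*A(6, 0))*(Z + w))**2 = ((-2*1/2)*(20/3 - 9))**2 = (-1*(-7/3))**2 = (7/3)**2 = 49/9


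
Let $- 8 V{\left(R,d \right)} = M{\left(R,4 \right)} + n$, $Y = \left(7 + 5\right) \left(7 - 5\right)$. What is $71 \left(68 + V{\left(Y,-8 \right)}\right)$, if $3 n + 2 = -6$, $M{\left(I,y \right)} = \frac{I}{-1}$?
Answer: $\frac{15194}{3} \approx 5064.7$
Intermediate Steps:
$M{\left(I,y \right)} = - I$ ($M{\left(I,y \right)} = I \left(-1\right) = - I$)
$n = - \frac{8}{3}$ ($n = - \frac{2}{3} + \frac{1}{3} \left(-6\right) = - \frac{2}{3} - 2 = - \frac{8}{3} \approx -2.6667$)
$Y = 24$ ($Y = 12 \cdot 2 = 24$)
$V{\left(R,d \right)} = \frac{1}{3} + \frac{R}{8}$ ($V{\left(R,d \right)} = - \frac{- R - \frac{8}{3}}{8} = - \frac{- \frac{8}{3} - R}{8} = \frac{1}{3} + \frac{R}{8}$)
$71 \left(68 + V{\left(Y,-8 \right)}\right) = 71 \left(68 + \left(\frac{1}{3} + \frac{1}{8} \cdot 24\right)\right) = 71 \left(68 + \left(\frac{1}{3} + 3\right)\right) = 71 \left(68 + \frac{10}{3}\right) = 71 \cdot \frac{214}{3} = \frac{15194}{3}$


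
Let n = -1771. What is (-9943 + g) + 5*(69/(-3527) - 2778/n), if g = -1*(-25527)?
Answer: 97390983163/6246317 ≈ 15592.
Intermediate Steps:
g = 25527
(-9943 + g) + 5*(69/(-3527) - 2778/n) = (-9943 + 25527) + 5*(69/(-3527) - 2778/(-1771)) = 15584 + 5*(69*(-1/3527) - 2778*(-1/1771)) = 15584 + 5*(-69/3527 + 2778/1771) = 15584 + 5*(9675807/6246317) = 15584 + 48379035/6246317 = 97390983163/6246317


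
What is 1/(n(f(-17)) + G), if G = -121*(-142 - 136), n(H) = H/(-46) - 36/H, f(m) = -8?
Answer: 46/1547563 ≈ 2.9724e-5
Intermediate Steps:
n(H) = -36/H - H/46 (n(H) = H*(-1/46) - 36/H = -H/46 - 36/H = -36/H - H/46)
G = 33638 (G = -121*(-278) = 33638)
1/(n(f(-17)) + G) = 1/((-36/(-8) - 1/46*(-8)) + 33638) = 1/((-36*(-⅛) + 4/23) + 33638) = 1/((9/2 + 4/23) + 33638) = 1/(215/46 + 33638) = 1/(1547563/46) = 46/1547563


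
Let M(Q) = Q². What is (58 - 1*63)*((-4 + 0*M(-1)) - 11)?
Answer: 75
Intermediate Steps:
(58 - 1*63)*((-4 + 0*M(-1)) - 11) = (58 - 1*63)*((-4 + 0*(-1)²) - 11) = (58 - 63)*((-4 + 0*1) - 11) = -5*((-4 + 0) - 11) = -5*(-4 - 11) = -5*(-15) = 75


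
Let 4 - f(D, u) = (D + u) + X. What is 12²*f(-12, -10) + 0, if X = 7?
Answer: 2736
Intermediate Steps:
f(D, u) = -3 - D - u (f(D, u) = 4 - ((D + u) + 7) = 4 - (7 + D + u) = 4 + (-7 - D - u) = -3 - D - u)
12²*f(-12, -10) + 0 = 12²*(-3 - 1*(-12) - 1*(-10)) + 0 = 144*(-3 + 12 + 10) + 0 = 144*19 + 0 = 2736 + 0 = 2736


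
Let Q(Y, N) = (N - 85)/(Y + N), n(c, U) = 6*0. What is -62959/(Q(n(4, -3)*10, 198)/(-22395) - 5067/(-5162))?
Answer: -360273308046795/5616889691 ≈ -64141.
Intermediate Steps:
n(c, U) = 0
Q(Y, N) = (-85 + N)/(N + Y)
-62959/(Q(n(4, -3)*10, 198)/(-22395) - 5067/(-5162)) = -62959/(((-85 + 198)/(198 + 0*10))/(-22395) - 5067/(-5162)) = -62959/((113/(198 + 0))*(-1/22395) - 5067*(-1/5162)) = -62959/((113/198)*(-1/22395) + 5067/5162) = -62959/(-113/4434210 + 5067/5162) = -62959/5616889691/5722348005 = -62959*5722348005/5616889691 = -360273308046795/5616889691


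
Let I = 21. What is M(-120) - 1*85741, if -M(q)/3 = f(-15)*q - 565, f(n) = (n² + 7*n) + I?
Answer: -33286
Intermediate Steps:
f(n) = 21 + n² + 7*n (f(n) = (n² + 7*n) + 21 = 21 + n² + 7*n)
M(q) = 1695 - 423*q (M(q) = -3*((21 + (-15)² + 7*(-15))*q - 565) = -3*((21 + 225 - 105)*q - 565) = -3*(141*q - 565) = -3*(-565 + 141*q) = 1695 - 423*q)
M(-120) - 1*85741 = (1695 - 423*(-120)) - 1*85741 = (1695 + 50760) - 85741 = 52455 - 85741 = -33286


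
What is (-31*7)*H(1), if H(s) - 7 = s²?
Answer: -1736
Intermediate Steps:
H(s) = 7 + s²
(-31*7)*H(1) = (-31*7)*(7 + 1²) = -217*(7 + 1) = -217*8 = -1736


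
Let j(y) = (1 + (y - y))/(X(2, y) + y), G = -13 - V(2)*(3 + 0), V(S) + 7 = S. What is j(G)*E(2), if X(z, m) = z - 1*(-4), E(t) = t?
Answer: 1/4 ≈ 0.25000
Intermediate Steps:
V(S) = -7 + S
X(z, m) = 4 + z (X(z, m) = z + 4 = 4 + z)
G = 2 (G = -13 - (-7 + 2)*(3 + 0) = -13 - (-5)*3 = -13 - 1*(-15) = -13 + 15 = 2)
j(y) = 1/(6 + y) (j(y) = (1 + (y - y))/((4 + 2) + y) = (1 + 0)/(6 + y) = 1/(6 + y))
j(G)*E(2) = 2/(6 + 2) = 2/8 = (1/8)*2 = 1/4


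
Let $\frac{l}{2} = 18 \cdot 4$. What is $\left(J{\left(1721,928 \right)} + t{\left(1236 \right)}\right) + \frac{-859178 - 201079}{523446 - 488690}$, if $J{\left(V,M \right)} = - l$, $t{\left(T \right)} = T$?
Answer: $\frac{36893295}{34756} \approx 1061.5$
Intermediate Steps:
$l = 144$ ($l = 2 \cdot 18 \cdot 4 = 2 \cdot 72 = 144$)
$J{\left(V,M \right)} = -144$ ($J{\left(V,M \right)} = \left(-1\right) 144 = -144$)
$\left(J{\left(1721,928 \right)} + t{\left(1236 \right)}\right) + \frac{-859178 - 201079}{523446 - 488690} = \left(-144 + 1236\right) + \frac{-859178 - 201079}{523446 - 488690} = 1092 - \frac{1060257}{34756} = \frac{36893295}{34756}$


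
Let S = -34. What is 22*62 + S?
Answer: 1330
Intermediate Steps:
22*62 + S = 22*62 - 34 = 1364 - 34 = 1330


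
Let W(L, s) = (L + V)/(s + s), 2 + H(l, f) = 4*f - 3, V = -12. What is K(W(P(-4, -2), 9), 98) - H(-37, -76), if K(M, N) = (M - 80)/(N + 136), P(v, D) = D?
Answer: 650027/2106 ≈ 308.65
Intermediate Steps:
H(l, f) = -5 + 4*f (H(l, f) = -2 + (4*f - 3) = -2 + (-3 + 4*f) = -5 + 4*f)
W(L, s) = (-12 + L)/(2*s) (W(L, s) = (L - 12)/(s + s) = (-12 + L)/((2*s)) = (-12 + L)*(1/(2*s)) = (-12 + L)/(2*s))
K(M, N) = (-80 + M)/(136 + N)
K(W(P(-4, -2), 9), 98) - H(-37, -76) = (-80 + (½)*(-12 - 2)/9)/(136 + 98) - (-5 + 4*(-76)) = (-80 + (½)*(⅑)*(-14))/234 - (-5 - 304) = (-80 - 7/9)/234 - 1*(-309) = (1/234)*(-727/9) + 309 = -727/2106 + 309 = 650027/2106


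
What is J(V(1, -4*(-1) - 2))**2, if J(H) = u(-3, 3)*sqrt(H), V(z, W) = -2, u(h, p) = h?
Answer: -18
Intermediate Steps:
J(H) = -3*sqrt(H)
J(V(1, -4*(-1) - 2))**2 = (-3*I*sqrt(2))**2 = -18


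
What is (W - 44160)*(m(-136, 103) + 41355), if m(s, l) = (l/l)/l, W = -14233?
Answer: -248728837438/103 ≈ -2.4148e+9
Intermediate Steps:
m(s, l) = 1/l
(W - 44160)*(m(-136, 103) + 41355) = (-14233 - 44160)*(1/103 + 41355) = -58393*(1/103 + 41355) = -58393*4259566/103 = -248728837438/103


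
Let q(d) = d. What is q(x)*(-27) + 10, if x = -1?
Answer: 37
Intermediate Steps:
q(x)*(-27) + 10 = -1*(-27) + 10 = 27 + 10 = 37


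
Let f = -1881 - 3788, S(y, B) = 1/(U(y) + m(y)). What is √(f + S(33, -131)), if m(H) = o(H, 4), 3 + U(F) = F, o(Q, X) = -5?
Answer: 2*I*√35431/5 ≈ 75.292*I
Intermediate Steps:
U(F) = -3 + F
m(H) = -5
S(y, B) = 1/(-8 + y) (S(y, B) = 1/((-3 + y) - 5) = 1/(-8 + y))
f = -5669
√(f + S(33, -131)) = √(-5669 + 1/(-8 + 33)) = √(-5669 + 1/25) = √(-141724/25) = 2*I*√35431/5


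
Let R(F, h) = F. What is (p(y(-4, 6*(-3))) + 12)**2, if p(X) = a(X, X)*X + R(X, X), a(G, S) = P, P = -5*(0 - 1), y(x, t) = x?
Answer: 144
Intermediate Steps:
P = 5 (P = -5*(-1) = 5)
a(G, S) = 5
p(X) = 6*X (p(X) = 5*X + X = 6*X)
(p(y(-4, 6*(-3))) + 12)**2 = (6*(-4) + 12)**2 = (-24 + 12)**2 = (-12)**2 = 144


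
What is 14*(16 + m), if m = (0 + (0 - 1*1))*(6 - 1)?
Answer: 154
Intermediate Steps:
m = -5 (m = (0 + (0 - 1))*5 = (0 - 1)*5 = -1*5 = -5)
14*(16 + m) = 14*(16 - 5) = 14*11 = 154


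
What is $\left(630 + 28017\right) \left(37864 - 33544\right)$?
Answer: $123755040$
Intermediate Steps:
$\left(630 + 28017\right) \left(37864 - 33544\right) = 28647 \cdot 4320 = 123755040$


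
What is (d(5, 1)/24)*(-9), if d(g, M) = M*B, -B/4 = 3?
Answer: 9/2 ≈ 4.5000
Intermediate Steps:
B = -12 (B = -4*3 = -12)
d(g, M) = -12*M (d(g, M) = M*(-12) = -12*M)
(d(5, 1)/24)*(-9) = (-12*1/24)*(-9) = -12*1/24*(-9) = -1/2*(-9) = 9/2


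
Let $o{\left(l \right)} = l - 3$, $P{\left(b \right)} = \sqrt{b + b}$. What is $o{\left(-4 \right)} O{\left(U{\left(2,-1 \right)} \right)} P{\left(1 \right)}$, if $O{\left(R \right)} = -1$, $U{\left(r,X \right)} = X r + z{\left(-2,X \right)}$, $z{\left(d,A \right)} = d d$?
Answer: $7 \sqrt{2} \approx 9.8995$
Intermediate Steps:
$z{\left(d,A \right)} = d^{2}$
$U{\left(r,X \right)} = 4 + X r$ ($U{\left(r,X \right)} = X r + \left(-2\right)^{2} = X r + 4 = 4 + X r$)
$P{\left(b \right)} = \sqrt{2} \sqrt{b}$ ($P{\left(b \right)} = \sqrt{2 b} = \sqrt{2} \sqrt{b}$)
$o{\left(l \right)} = -3 + l$
$o{\left(-4 \right)} O{\left(U{\left(2,-1 \right)} \right)} P{\left(1 \right)} = \left(-3 - 4\right) \left(-1\right) \sqrt{2} \sqrt{1} = \left(-7\right) \left(-1\right) \sqrt{2} \cdot 1 = 7 \sqrt{2}$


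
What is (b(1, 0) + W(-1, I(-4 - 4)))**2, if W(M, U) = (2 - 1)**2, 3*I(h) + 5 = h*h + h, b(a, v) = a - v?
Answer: 4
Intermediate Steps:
I(h) = -5/3 + h/3 + h**2/3 (I(h) = -5/3 + (h*h + h)/3 = -5/3 + (h**2 + h)/3 = -5/3 + (h + h**2)/3 = -5/3 + (h/3 + h**2/3) = -5/3 + h/3 + h**2/3)
W(M, U) = 1 (W(M, U) = 1**2 = 1)
(b(1, 0) + W(-1, I(-4 - 4)))**2 = ((1 - 1*0) + 1)**2 = ((1 + 0) + 1)**2 = (1 + 1)**2 = 2**2 = 4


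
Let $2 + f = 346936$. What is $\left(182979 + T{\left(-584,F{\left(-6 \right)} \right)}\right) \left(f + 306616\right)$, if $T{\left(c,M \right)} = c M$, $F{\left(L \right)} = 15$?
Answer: $113860827450$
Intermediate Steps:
$f = 346934$ ($f = -2 + 346936 = 346934$)
$T{\left(c,M \right)} = M c$
$\left(182979 + T{\left(-584,F{\left(-6 \right)} \right)}\right) \left(f + 306616\right) = \left(182979 + 15 \left(-584\right)\right) \left(346934 + 306616\right) = \left(182979 - 8760\right) 653550 = 174219 \cdot 653550 = 113860827450$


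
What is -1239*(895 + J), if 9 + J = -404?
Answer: -597198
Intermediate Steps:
J = -413 (J = -9 - 404 = -413)
-1239*(895 + J) = -1239*(895 - 413) = -1239*482 = -597198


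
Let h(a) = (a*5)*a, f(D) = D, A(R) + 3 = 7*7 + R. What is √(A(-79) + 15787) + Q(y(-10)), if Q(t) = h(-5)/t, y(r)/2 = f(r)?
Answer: -25/4 + √15754 ≈ 119.26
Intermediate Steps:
A(R) = 46 + R (A(R) = -3 + (7*7 + R) = -3 + (49 + R) = 46 + R)
h(a) = 5*a² (h(a) = (5*a)*a = 5*a²)
y(r) = 2*r
Q(t) = 125/t (Q(t) = (5*(-5)²)/t = (5*25)/t = 125/t)
√(A(-79) + 15787) + Q(y(-10)) = √((46 - 79) + 15787) + 125/((2*(-10))) = √(-33 + 15787) + 125/(-20) = √15754 + 125*(-1/20) = √15754 - 25/4 = -25/4 + √15754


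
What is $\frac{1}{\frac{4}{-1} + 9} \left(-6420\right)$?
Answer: $-1284$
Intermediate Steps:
$\frac{1}{\frac{4}{-1} + 9} \left(-6420\right) = \frac{1}{4 \left(-1\right) + 9} \left(-6420\right) = \frac{1}{-4 + 9} \left(-6420\right) = \frac{1}{5} \left(-6420\right) = -1284$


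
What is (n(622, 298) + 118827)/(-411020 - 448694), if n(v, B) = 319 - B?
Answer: -59424/429857 ≈ -0.13824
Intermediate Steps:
(n(622, 298) + 118827)/(-411020 - 448694) = ((319 - 1*298) + 118827)/(-411020 - 448694) = ((319 - 298) + 118827)/(-859714) = (21 + 118827)*(-1/859714) = 118848*(-1/859714) = -59424/429857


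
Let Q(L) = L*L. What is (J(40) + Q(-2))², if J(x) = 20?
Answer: 576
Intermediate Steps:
Q(L) = L²
(J(40) + Q(-2))² = (20 + (-2)²)² = (20 + 4)² = 24² = 576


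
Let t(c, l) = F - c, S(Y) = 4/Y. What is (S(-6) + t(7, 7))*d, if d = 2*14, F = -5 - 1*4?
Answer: -1400/3 ≈ -466.67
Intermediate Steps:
F = -9 (F = -5 - 4 = -9)
t(c, l) = -9 - c
d = 28
(S(-6) + t(7, 7))*d = (4/(-6) + (-9 - 1*7))*28 = (4*(-1/6) + (-9 - 7))*28 = (-2/3 - 16)*28 = -50/3*28 = -1400/3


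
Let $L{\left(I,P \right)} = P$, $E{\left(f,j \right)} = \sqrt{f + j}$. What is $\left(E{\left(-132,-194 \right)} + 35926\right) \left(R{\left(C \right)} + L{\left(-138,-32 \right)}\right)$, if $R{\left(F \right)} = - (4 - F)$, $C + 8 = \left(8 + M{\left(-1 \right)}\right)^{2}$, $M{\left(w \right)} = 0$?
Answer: $718520 + 20 i \sqrt{326} \approx 7.1852 \cdot 10^{5} + 361.11 i$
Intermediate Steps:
$C = 56$ ($C = -8 + \left(8 + 0\right)^{2} = -8 + 8^{2} = -8 + 64 = 56$)
$R{\left(F \right)} = -4 + F$
$\left(E{\left(-132,-194 \right)} + 35926\right) \left(R{\left(C \right)} + L{\left(-138,-32 \right)}\right) = \left(\sqrt{-132 - 194} + 35926\right) \left(\left(-4 + 56\right) - 32\right) = \left(\sqrt{-326} + 35926\right) \left(52 - 32\right) = \left(i \sqrt{326} + 35926\right) 20 = \left(35926 + i \sqrt{326}\right) 20 = 718520 + 20 i \sqrt{326}$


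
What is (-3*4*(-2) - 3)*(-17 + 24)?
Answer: 147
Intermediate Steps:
(-3*4*(-2) - 3)*(-17 + 24) = (-12*(-2) - 3)*7 = (24 - 3)*7 = 21*7 = 147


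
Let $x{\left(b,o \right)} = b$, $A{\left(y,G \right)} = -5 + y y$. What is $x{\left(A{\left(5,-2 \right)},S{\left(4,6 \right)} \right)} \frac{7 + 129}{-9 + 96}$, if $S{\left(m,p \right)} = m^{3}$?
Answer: $\frac{2720}{87} \approx 31.264$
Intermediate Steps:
$A{\left(y,G \right)} = -5 + y^{2}$
$x{\left(A{\left(5,-2 \right)},S{\left(4,6 \right)} \right)} \frac{7 + 129}{-9 + 96} = \left(-5 + 5^{2}\right) \frac{7 + 129}{-9 + 96} = \left(-5 + 25\right) \frac{136}{87} = 20 \cdot 136 \cdot \frac{1}{87} = 20 \cdot \frac{136}{87} = \frac{2720}{87}$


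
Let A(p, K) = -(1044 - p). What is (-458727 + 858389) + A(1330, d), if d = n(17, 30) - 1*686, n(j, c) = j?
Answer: 399948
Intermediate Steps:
d = -669 (d = 17 - 1*686 = 17 - 686 = -669)
A(p, K) = -1044 + p
(-458727 + 858389) + A(1330, d) = (-458727 + 858389) + (-1044 + 1330) = 399662 + 286 = 399948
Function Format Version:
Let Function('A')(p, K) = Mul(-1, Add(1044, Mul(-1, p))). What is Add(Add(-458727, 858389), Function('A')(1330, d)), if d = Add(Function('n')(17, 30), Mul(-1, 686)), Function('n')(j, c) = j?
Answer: 399948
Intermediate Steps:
d = -669 (d = Add(17, Mul(-1, 686)) = Add(17, -686) = -669)
Function('A')(p, K) = Add(-1044, p)
Add(Add(-458727, 858389), Function('A')(1330, d)) = Add(Add(-458727, 858389), Add(-1044, 1330)) = Add(399662, 286) = 399948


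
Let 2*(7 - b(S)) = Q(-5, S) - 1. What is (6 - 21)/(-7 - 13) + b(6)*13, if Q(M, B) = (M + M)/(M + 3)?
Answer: 263/4 ≈ 65.750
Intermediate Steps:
Q(M, B) = 2*M/(3 + M) (Q(M, B) = (2*M)/(3 + M) = 2*M/(3 + M))
b(S) = 5 (b(S) = 7 - (2*(-5)/(3 - 5) - 1)/2 = 7 - (2*(-5)/(-2) - 1)/2 = 7 - (2*(-5)*(-½) - 1)/2 = 7 - (5 - 1)/2 = 7 - ½*4 = 7 - 2 = 5)
(6 - 21)/(-7 - 13) + b(6)*13 = (6 - 21)/(-7 - 13) + 5*13 = -15/(-20) + 65 = -15*(-1/20) + 65 = ¾ + 65 = 263/4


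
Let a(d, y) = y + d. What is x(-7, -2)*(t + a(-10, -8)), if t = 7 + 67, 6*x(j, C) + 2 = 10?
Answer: 224/3 ≈ 74.667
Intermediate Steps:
x(j, C) = 4/3 (x(j, C) = -1/3 + (1/6)*10 = -1/3 + 5/3 = 4/3)
t = 74
a(d, y) = d + y
x(-7, -2)*(t + a(-10, -8)) = 4*(74 + (-10 - 8))/3 = 4*(74 - 18)/3 = (4/3)*56 = 224/3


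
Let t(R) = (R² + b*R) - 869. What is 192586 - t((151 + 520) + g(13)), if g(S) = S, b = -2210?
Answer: 1237239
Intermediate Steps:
t(R) = -869 + R² - 2210*R (t(R) = (R² - 2210*R) - 869 = -869 + R² - 2210*R)
192586 - t((151 + 520) + g(13)) = 192586 - (-869 + ((151 + 520) + 13)² - 2210*((151 + 520) + 13)) = 192586 - (-869 + (671 + 13)² - 2210*(671 + 13)) = 192586 - (-869 + 684² - 2210*684) = 192586 - (-869 + 467856 - 1511640) = 192586 - 1*(-1044653) = 192586 + 1044653 = 1237239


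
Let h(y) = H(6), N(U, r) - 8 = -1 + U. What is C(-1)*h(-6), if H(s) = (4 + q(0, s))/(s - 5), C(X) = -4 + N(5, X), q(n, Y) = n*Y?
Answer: 32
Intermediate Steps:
N(U, r) = 7 + U (N(U, r) = 8 + (-1 + U) = 7 + U)
q(n, Y) = Y*n
C(X) = 8 (C(X) = -4 + (7 + 5) = -4 + 12 = 8)
H(s) = 4/(-5 + s) (H(s) = (4 + s*0)/(s - 5) = (4 + 0)/(-5 + s) = 4/(-5 + s))
h(y) = 4 (h(y) = 4/(-5 + 6) = 4/1 = 4*1 = 4)
C(-1)*h(-6) = 8*4 = 32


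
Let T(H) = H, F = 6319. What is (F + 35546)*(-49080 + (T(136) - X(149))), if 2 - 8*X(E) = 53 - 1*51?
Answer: -2049040560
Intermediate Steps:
X(E) = 0 (X(E) = 1/4 - (53 - 1*51)/8 = 1/4 - (53 - 51)/8 = 1/4 - 1/8*2 = 1/4 - 1/4 = 0)
(F + 35546)*(-49080 + (T(136) - X(149))) = (6319 + 35546)*(-49080 + (136 - 1*0)) = 41865*(-49080 + (136 + 0)) = 41865*(-49080 + 136) = 41865*(-48944) = -2049040560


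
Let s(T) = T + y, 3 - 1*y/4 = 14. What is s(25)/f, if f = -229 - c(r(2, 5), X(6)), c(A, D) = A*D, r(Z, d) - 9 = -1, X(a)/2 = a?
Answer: 19/325 ≈ 0.058462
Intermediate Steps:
y = -44 (y = 12 - 4*14 = 12 - 56 = -44)
X(a) = 2*a
r(Z, d) = 8 (r(Z, d) = 9 - 1 = 8)
s(T) = -44 + T (s(T) = T - 44 = -44 + T)
f = -325 (f = -229 - 8*2*6 = -229 - 8*12 = -229 - 1*96 = -229 - 96 = -325)
s(25)/f = (-44 + 25)/(-325) = -19*(-1/325) = 19/325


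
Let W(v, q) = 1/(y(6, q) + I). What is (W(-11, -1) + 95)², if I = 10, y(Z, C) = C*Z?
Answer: 145161/16 ≈ 9072.6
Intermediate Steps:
W(v, q) = 1/(10 + 6*q) (W(v, q) = 1/(q*6 + 10) = 1/(6*q + 10) = 1/(10 + 6*q))
(W(-11, -1) + 95)² = (1/(2*(5 + 3*(-1))) + 95)² = (1/(2*(5 - 3)) + 95)² = ((½)/2 + 95)² = ((½)*(½) + 95)² = (¼ + 95)² = (381/4)² = 145161/16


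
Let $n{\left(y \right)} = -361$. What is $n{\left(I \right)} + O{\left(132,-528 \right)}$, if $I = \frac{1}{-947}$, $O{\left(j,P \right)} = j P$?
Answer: $-70057$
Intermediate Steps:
$O{\left(j,P \right)} = P j$
$I = - \frac{1}{947} \approx -0.001056$
$n{\left(I \right)} + O{\left(132,-528 \right)} = -361 - 69696 = -70057$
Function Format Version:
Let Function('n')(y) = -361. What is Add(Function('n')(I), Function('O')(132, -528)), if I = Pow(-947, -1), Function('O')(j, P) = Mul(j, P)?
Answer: -70057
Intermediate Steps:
Function('O')(j, P) = Mul(P, j)
I = Rational(-1, 947) ≈ -0.0010560
Add(Function('n')(I), Function('O')(132, -528)) = Add(-361, Mul(-528, 132)) = Add(-361, -69696) = -70057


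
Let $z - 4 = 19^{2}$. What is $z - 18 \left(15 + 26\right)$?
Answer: $-373$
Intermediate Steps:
$z = 365$ ($z = 4 + 19^{2} = 4 + 361 = 365$)
$z - 18 \left(15 + 26\right) = 365 - 18 \left(15 + 26\right) = 365 - 18 \cdot 41 = 365 - 738 = -373$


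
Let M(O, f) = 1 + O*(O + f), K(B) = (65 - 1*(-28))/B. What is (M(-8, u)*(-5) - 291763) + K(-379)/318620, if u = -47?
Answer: -35498687896733/120756980 ≈ -2.9397e+5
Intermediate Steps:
K(B) = 93/B (K(B) = (65 + 28)/B = 93/B)
(M(-8, u)*(-5) - 291763) + K(-379)/318620 = ((1 + (-8)² - 8*(-47))*(-5) - 291763) + (93/(-379))/318620 = ((1 + 64 + 376)*(-5) - 291763) + (93*(-1/379))*(1/318620) = (441*(-5) - 291763) - 93/379*1/318620 = (-2205 - 291763) - 93/120756980 = -293968 - 93/120756980 = -35498687896733/120756980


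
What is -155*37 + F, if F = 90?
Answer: -5645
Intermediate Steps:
-155*37 + F = -155*37 + 90 = -5735 + 90 = -5645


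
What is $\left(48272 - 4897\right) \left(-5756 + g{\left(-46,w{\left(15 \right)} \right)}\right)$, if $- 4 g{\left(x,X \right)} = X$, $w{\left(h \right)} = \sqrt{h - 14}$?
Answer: $- \frac{998709375}{4} \approx -2.4968 \cdot 10^{8}$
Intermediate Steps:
$w{\left(h \right)} = \sqrt{-14 + h}$
$g{\left(x,X \right)} = - \frac{X}{4}$
$\left(48272 - 4897\right) \left(-5756 + g{\left(-46,w{\left(15 \right)} \right)}\right) = \left(48272 - 4897\right) \left(-5756 - \frac{\sqrt{-14 + 15}}{4}\right) = 43375 \left(-5756 - \frac{\sqrt{1}}{4}\right) = 43375 \left(-5756 - \frac{1}{4}\right) = 43375 \left(- \frac{23025}{4}\right) = - \frac{998709375}{4}$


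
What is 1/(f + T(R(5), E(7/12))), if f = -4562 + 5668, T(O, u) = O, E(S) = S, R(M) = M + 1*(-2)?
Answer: 1/1109 ≈ 0.00090171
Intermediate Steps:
R(M) = -2 + M (R(M) = M - 2 = -2 + M)
f = 1106
1/(f + T(R(5), E(7/12))) = 1/(1106 + (-2 + 5)) = 1/(1106 + 3) = 1/1109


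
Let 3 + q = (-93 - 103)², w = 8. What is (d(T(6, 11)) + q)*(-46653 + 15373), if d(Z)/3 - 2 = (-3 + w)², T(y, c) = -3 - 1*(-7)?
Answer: -1204092320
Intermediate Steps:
T(y, c) = 4 (T(y, c) = -3 + 7 = 4)
q = 38413 (q = -3 + (-93 - 103)² = -3 + (-196)² = -3 + 38416 = 38413)
d(Z) = 81 (d(Z) = 6 + 3*(-3 + 8)² = 6 + 3*5² = 6 + 3*25 = 6 + 75 = 81)
(d(T(6, 11)) + q)*(-46653 + 15373) = (81 + 38413)*(-46653 + 15373) = 38494*(-31280) = -1204092320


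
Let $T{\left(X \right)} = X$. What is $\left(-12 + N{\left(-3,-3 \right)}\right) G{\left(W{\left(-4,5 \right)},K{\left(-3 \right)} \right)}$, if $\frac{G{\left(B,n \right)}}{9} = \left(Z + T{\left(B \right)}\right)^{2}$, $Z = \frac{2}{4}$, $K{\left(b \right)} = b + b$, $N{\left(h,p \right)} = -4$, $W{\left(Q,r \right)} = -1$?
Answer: $-36$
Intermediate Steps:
$K{\left(b \right)} = 2 b$
$Z = \frac{1}{2}$ ($Z = 2 \cdot \frac{1}{4} = \frac{1}{2} \approx 0.5$)
$G{\left(B,n \right)} = 9 \left(\frac{1}{2} + B\right)^{2}$
$\left(-12 + N{\left(-3,-3 \right)}\right) G{\left(W{\left(-4,5 \right)},K{\left(-3 \right)} \right)} = \left(-12 - 4\right) \frac{9 \left(1 + 2 \left(-1\right)\right)^{2}}{4} = - 16 \frac{9 \left(1 - 2\right)^{2}}{4} = - 16 \frac{9 \left(-1\right)^{2}}{4} = - 16 \cdot \frac{9}{4} \cdot 1 = \left(-16\right) \frac{9}{4} = -36$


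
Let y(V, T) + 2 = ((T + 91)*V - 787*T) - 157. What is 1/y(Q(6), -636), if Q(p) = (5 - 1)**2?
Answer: 1/491653 ≈ 2.0340e-6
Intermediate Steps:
Q(p) = 16 (Q(p) = 4**2 = 16)
y(V, T) = -159 - 787*T + V*(91 + T) (y(V, T) = -2 + (((T + 91)*V - 787*T) - 157) = -2 + (((91 + T)*V - 787*T) - 157) = -2 + ((V*(91 + T) - 787*T) - 157) = -2 + ((-787*T + V*(91 + T)) - 157) = -2 + (-157 - 787*T + V*(91 + T)) = -159 - 787*T + V*(91 + T))
1/y(Q(6), -636) = 1/(-159 - 787*(-636) + 91*16 - 636*16) = 1/(-159 + 500532 + 1456 - 10176) = 1/491653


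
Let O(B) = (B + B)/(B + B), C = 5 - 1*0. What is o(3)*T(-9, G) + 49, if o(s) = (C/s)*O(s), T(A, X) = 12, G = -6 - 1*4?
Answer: 69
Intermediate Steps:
G = -10 (G = -6 - 4 = -10)
C = 5 (C = 5 + 0 = 5)
O(B) = 1 (O(B) = (2*B)/((2*B)) = (2*B)*(1/(2*B)) = 1)
o(s) = 5/s (o(s) = (5/s)*1 = 5/s)
o(3)*T(-9, G) + 49 = (5/3)*12 + 49 = 20 + 49 = 69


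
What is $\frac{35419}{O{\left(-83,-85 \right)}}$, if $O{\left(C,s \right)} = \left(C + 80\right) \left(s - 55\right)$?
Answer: $\frac{35419}{420} \approx 84.331$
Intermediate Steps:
$O{\left(C,s \right)} = \left(-55 + s\right) \left(80 + C\right)$ ($O{\left(C,s \right)} = \left(80 + C\right) \left(-55 + s\right) = \left(-55 + s\right) \left(80 + C\right)$)
$\frac{35419}{O{\left(-83,-85 \right)}} = \frac{35419}{-4400 - -4565 + 80 \left(-85\right) - -7055} = \frac{35419}{-4400 + 4565 - 6800 + 7055} = \frac{35419}{420}$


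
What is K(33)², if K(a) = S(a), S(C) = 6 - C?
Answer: 729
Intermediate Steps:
K(a) = 6 - a
K(33)² = (6 - 1*33)² = (6 - 33)² = (-27)² = 729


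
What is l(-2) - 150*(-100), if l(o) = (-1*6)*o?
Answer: 15012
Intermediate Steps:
l(o) = -6*o
l(-2) - 150*(-100) = -6*(-2) - 150*(-100) = 12 + 15000 = 15012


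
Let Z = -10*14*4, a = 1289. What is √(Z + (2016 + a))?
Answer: 3*√305 ≈ 52.393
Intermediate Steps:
Z = -560 (Z = -140*4 = -560)
√(Z + (2016 + a)) = √(-560 + (2016 + 1289)) = √(-560 + 3305) = √2745 = 3*√305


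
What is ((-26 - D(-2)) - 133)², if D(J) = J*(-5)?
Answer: 28561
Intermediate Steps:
D(J) = -5*J
((-26 - D(-2)) - 133)² = ((-26 - (-5)*(-2)) - 133)² = ((-26 - 1*10) - 133)² = ((-26 - 10) - 133)² = (-36 - 133)² = (-169)² = 28561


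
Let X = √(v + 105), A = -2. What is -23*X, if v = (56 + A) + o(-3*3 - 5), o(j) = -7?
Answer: -46*√38 ≈ -283.56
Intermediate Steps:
v = 47 (v = (56 - 2) - 7 = 54 - 7 = 47)
X = 2*√38 (X = √(47 + 105) = √152 = 2*√38 ≈ 12.329)
-23*X = -46*√38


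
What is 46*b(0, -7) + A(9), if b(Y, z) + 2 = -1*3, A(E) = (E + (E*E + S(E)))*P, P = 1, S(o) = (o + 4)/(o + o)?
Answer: -2507/18 ≈ -139.28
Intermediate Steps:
S(o) = (4 + o)/(2*o) (S(o) = (4 + o)/((2*o)) = (4 + o)*(1/(2*o)) = (4 + o)/(2*o))
A(E) = E + E**2 + (4 + E)/(2*E) (A(E) = (E + (E*E + (4 + E)/(2*E)))*1 = (E + (E**2 + (4 + E)/(2*E)))*1 = (E + E**2 + (4 + E)/(2*E))*1 = E + E**2 + (4 + E)/(2*E))
b(Y, z) = -5 (b(Y, z) = -2 - 1*3 = -2 - 3 = -5)
46*b(0, -7) + A(9) = 46*(-5) + (1/2 + 9 + 9**2 + 2/9) = -230 + (1/2 + 9 + 81 + 2*(1/9)) = -230 + (1/2 + 9 + 81 + 2/9) = -230 + 1633/18 = -2507/18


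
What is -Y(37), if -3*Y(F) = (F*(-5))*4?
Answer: -740/3 ≈ -246.67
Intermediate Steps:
Y(F) = 20*F/3 (Y(F) = -F*(-5)*4/3 = -(-5*F)*4/3 = -(-20)*F/3 = 20*F/3)
-Y(37) = -20*37/3 = -1*740/3 = -740/3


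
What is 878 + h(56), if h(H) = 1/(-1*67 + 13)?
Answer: 47411/54 ≈ 877.98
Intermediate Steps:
h(H) = -1/54 (h(H) = 1/(-67 + 13) = 1/(-54) = -1/54)
878 + h(56) = 878 - 1/54 = 47411/54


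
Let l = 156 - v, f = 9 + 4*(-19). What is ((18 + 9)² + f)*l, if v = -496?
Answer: 431624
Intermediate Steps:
f = -67 (f = 9 - 76 = -67)
l = 652 (l = 156 - 1*(-496) = 156 + 496 = 652)
((18 + 9)² + f)*l = ((18 + 9)² - 67)*652 = (27² - 67)*652 = (729 - 67)*652 = 662*652 = 431624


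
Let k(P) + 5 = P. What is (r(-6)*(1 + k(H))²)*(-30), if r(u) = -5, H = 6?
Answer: 600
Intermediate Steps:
k(P) = -5 + P
(r(-6)*(1 + k(H))²)*(-30) = -5*(1 + (-5 + 6))²*(-30) = -5*(1 + 1)²*(-30) = -5*2²*(-30) = -5*4*(-30) = -20*(-30) = 600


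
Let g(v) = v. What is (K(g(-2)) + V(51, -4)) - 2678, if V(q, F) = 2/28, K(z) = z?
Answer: -37519/14 ≈ -2679.9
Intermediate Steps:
V(q, F) = 1/14 (V(q, F) = 2*(1/28) = 1/14)
(K(g(-2)) + V(51, -4)) - 2678 = (-2 + 1/14) - 2678 = -27/14 - 2678 = -37519/14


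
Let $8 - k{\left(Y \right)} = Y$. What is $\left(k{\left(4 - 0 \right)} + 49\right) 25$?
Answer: $1325$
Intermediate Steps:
$k{\left(Y \right)} = 8 - Y$
$\left(k{\left(4 - 0 \right)} + 49\right) 25 = \left(\left(8 - \left(4 - 0\right)\right) + 49\right) 25 = \left(\left(8 - \left(4 + 0\right)\right) + 49\right) 25 = \left(\left(8 - 4\right) + 49\right) 25 = \left(4 + 49\right) 25 = 53 \cdot 25 = 1325$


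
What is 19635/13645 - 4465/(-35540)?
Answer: 30350113/19397732 ≈ 1.5646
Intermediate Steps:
19635/13645 - 4465/(-35540) = 19635*(1/13645) - 4465*(-1/35540) = 3927/2729 + 893/7108 = 30350113/19397732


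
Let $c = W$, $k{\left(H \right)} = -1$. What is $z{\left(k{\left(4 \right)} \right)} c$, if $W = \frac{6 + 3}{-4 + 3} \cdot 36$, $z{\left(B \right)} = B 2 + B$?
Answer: $972$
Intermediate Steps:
$z{\left(B \right)} = 3 B$ ($z{\left(B \right)} = 2 B + B = 3 B$)
$W = -324$ ($W = \frac{9}{-1} \cdot 36 = 9 \left(-1\right) 36 = \left(-9\right) 36 = -324$)
$c = -324$
$z{\left(k{\left(4 \right)} \right)} c = 3 \left(-1\right) \left(-324\right) = \left(-3\right) \left(-324\right) = 972$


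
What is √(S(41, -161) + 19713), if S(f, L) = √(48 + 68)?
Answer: √(19713 + 2*√29) ≈ 140.44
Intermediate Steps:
S(f, L) = 2*√29 (S(f, L) = √116 = 2*√29)
√(S(41, -161) + 19713) = √(2*√29 + 19713) = √(19713 + 2*√29)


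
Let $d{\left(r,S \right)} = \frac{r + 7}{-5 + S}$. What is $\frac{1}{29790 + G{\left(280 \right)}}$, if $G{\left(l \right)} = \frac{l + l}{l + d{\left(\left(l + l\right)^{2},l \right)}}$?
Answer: $\frac{55801}{1662333790} \approx 3.3568 \cdot 10^{-5}$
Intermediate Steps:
$d{\left(r,S \right)} = \frac{7 + r}{-5 + S}$
$G{\left(l \right)} = \frac{2 l}{l + \frac{7 + 4 l^{2}}{-5 + l}}$ ($G{\left(l \right)} = \frac{l + l}{l + \frac{7 + \left(l + l\right)^{2}}{-5 + l}} = \frac{2 l}{l + \frac{7 + \left(2 l\right)^{2}}{-5 + l}} = \frac{2 l}{l + \frac{7 + 4 l^{2}}{-5 + l}}$)
$\frac{1}{29790 + G{\left(280 \right)}} = \frac{1}{29790 + 2 \cdot 280 \frac{1}{7 - 1400 + 5 \cdot 280^{2}} \left(-5 + 280\right)} = \frac{1}{29790 + 2 \cdot 280 \frac{1}{7 - 1400 + 5 \cdot 78400} \cdot 275} = \frac{1}{29790 + 2 \cdot 280 \frac{1}{7 - 1400 + 392000} \cdot 275} = \frac{1}{29790 + 2 \cdot 280 \cdot \frac{1}{390607} \cdot 275} = \frac{1}{29790 + \frac{22000}{55801}} = \frac{1}{\frac{1662333790}{55801}} = \frac{55801}{1662333790}$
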